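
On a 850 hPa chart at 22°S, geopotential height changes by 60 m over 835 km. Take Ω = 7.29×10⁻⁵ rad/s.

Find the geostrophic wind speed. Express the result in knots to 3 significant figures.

Coriolis parameter at 22°S:
f = 2Ω sin φ = 2 × 7.29×10⁻⁵ × sin 22° = 5.46×10⁻⁵ s⁻¹
Height gradient: |∂Z/∂n| = 60 m / 835000 m = 7.19×10⁻⁵
On a pressure surface, geostrophic balance gives V_g = (g/f)|∂Z/∂n|:
V_g = 9.81 × 7.19×10⁻⁵ / 5.46×10⁻⁵ = 12.9 m/s
Converting: 12.9 m/s × 1.944 = 25.1 knots

25.1 knots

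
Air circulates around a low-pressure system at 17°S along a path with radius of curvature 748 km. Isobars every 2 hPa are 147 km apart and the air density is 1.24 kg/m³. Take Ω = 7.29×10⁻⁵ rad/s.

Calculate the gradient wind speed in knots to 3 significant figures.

32.7 knots

Coriolis parameter at 17°S:
f = 2Ω sin φ = 2 × 7.29×10⁻⁵ × sin 17° = 4.26×10⁻⁵ s⁻¹
Pressure gradient: |∂P/∂n| = 200 Pa / 147000 m = 1.36×10⁻³ Pa/m
Geostrophic speed: V_g = |∂P/∂n|/(fρ) = 1.36×10⁻³/(4.26×10⁻⁵ × 1.24) = 25.7 m/s
Around a low, centrifugal force acts outward with Coriolis, so pressure-gradient force balances both:
(1/ρ)|∂P/∂n| = fV + V²/R  →  V² + fR·V − fR·V_g = 0
With fR = 4.26×10⁻⁵ × 748×10³ m = 31.9 m/s:
V = [−fR + √((fR)² + 4 fR V_g)]/2 = [−31.9 + √(31.9² + 4×31.9×25.7)]/2 = 16.8 m/s
Subgeostrophic (V < V_g = 25.7 m/s), as expected around a low.
Converting: 16.8 m/s × 1.944 = 32.7 knots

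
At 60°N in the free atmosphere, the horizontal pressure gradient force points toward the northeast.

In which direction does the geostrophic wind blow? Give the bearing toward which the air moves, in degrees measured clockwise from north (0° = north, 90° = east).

135°

The pressure-gradient force points toward the northeast (bearing 045°).
Geostrophic balance: in the Northern Hemisphere the Coriolis force deflects motion to the right, so the geostrophic wind blows 90° to the right of the pressure-gradient force (low pressure on the left).
Rotating 045° by 90° clockwise gives 135° — the wind blows toward the southeast.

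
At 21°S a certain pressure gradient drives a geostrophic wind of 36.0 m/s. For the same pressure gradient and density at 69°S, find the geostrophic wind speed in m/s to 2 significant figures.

14 m/s

With the same pressure gradient and density, V_g ∝ 1/f ∝ 1/sin φ.
V₂ = V₁ · sin φ₁ / sin φ₂ = 36.0 × sin 21° / sin 69°
V₂ = 36.0 × 0.3584/0.9336 = 14 m/s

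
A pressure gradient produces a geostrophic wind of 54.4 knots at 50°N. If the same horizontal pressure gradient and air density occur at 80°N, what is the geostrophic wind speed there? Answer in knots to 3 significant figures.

42.3 knots

With the same pressure gradient and density, V_g ∝ 1/f ∝ 1/sin φ.
V₂ = V₁ · sin φ₁ / sin φ₂ = 54.4 × sin 50° / sin 80°
V₂ = 54.4 × 0.7660/0.9848 = 42.3 knots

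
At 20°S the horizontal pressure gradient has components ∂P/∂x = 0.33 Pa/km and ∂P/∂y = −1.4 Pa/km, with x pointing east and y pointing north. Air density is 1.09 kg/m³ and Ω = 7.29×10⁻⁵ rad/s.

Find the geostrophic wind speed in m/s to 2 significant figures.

Coriolis parameter at 20°S:
f = 2Ω sin φ = 2 × 7.29×10⁻⁵ × sin 20° = 4.99×10⁻⁵ s⁻¹
In the Southern Hemisphere f is negative: f = −4.99×10⁻⁵ s⁻¹.
Component geostrophic relations (x east, y north):
u_g = −(1/(fρ)) ∂P/∂y,  v_g = (1/(fρ)) ∂P/∂x
u_g = −(−1.4×10⁻³)/(−4.99×10⁻⁵ × 1.09) = −25.8 m/s;  v_g = (0.33×10⁻³)/(−4.99×10⁻⁵ × 1.09) = −6.07 m/s
|V_g| = √(u_g² + v_g²) = 26.5 m/s

26 m/s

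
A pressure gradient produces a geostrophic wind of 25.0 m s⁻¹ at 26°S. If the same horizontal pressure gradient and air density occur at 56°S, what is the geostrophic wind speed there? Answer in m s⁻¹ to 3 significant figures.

With the same pressure gradient and density, V_g ∝ 1/f ∝ 1/sin φ.
V₂ = V₁ · sin φ₁ / sin φ₂ = 25.0 × sin 26° / sin 56°
V₂ = 25.0 × 0.4384/0.8290 = 13.2 m s⁻¹

13.2 m s⁻¹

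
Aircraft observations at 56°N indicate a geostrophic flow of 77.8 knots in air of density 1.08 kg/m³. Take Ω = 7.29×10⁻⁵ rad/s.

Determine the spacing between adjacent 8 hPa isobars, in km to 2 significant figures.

150 km

Coriolis parameter at 56°N:
f = 2Ω sin φ = 2 × 7.29×10⁻⁵ × sin 56° = 1.21×10⁻⁴ s⁻¹
Wind speed in SI: 77.8 knots = 40.0 m/s
Geostrophic balance rearranged: |∂P/∂n| = f ρ V_g
|∂P/∂n| = 1.21×10⁻⁴ × 1.08 × 40.0 = 5.22×10⁻³ Pa/m
Isobar spacing: Δn = ΔP/|∂P/∂n| = 800 Pa / 5.22×10⁻³ Pa/m = 153115 m ≈ 150 km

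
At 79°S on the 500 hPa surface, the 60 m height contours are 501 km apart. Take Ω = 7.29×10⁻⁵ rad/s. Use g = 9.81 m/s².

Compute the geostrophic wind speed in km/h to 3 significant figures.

Coriolis parameter at 79°S:
f = 2Ω sin φ = 2 × 7.29×10⁻⁵ × sin 79° = 1.43×10⁻⁴ s⁻¹
Height gradient: |∂Z/∂n| = 60 m / 501000 m = 1.20×10⁻⁴
On a pressure surface, geostrophic balance gives V_g = (g/f)|∂Z/∂n|:
V_g = 9.81 × 1.20×10⁻⁴ / 1.43×10⁻⁴ = 8.21 m/s
Converting: 8.21 m/s × 3.6 = 29.6 km/h

29.6 km/h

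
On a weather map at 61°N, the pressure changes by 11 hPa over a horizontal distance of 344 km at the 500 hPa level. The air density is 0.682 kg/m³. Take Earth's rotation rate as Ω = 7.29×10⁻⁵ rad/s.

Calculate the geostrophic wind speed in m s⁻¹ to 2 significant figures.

37 m s⁻¹

Coriolis parameter at 61°N:
f = 2Ω sin φ = 2 × 7.29×10⁻⁵ × sin 61° = 1.28×10⁻⁴ s⁻¹
Pressure gradient: |∂P/∂n| = 1100 Pa / 344000 m = 3.20×10⁻³ Pa/m
Geostrophic balance (pressure-gradient force = Coriolis force):
V_g = (1/(fρ)) |∂P/∂n| = 3.20×10⁻³ / (1.28×10⁻⁴ × 0.682) = 36.8 m/s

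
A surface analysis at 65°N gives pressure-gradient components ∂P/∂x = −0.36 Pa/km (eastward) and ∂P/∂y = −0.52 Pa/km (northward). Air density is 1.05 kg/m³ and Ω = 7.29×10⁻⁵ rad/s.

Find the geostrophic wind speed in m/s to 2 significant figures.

4.6 m/s

Coriolis parameter at 65°N:
f = 2Ω sin φ = 2 × 7.29×10⁻⁵ × sin 65° = 1.32×10⁻⁴ s⁻¹
Component geostrophic relations (x east, y north):
u_g = −(1/(fρ)) ∂P/∂y,  v_g = (1/(fρ)) ∂P/∂x
u_g = −(−0.52×10⁻³)/(1.32×10⁻⁴ × 1.05) = 3.75 m/s;  v_g = (−0.36×10⁻³)/(1.32×10⁻⁴ × 1.05) = −2.59 m/s
|V_g| = √(u_g² + v_g²) = 4.56 m/s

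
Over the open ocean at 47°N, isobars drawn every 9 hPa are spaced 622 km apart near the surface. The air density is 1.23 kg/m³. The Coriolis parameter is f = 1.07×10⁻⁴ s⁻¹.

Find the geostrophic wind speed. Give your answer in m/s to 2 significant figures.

Pressure gradient: |∂P/∂n| = 900 Pa / 622000 m = 1.45×10⁻³ Pa/m
Geostrophic balance (pressure-gradient force = Coriolis force):
V_g = (1/(fρ)) |∂P/∂n| = 1.45×10⁻³ / (1.07×10⁻⁴ × 1.23) = 11.0 m/s

11 m/s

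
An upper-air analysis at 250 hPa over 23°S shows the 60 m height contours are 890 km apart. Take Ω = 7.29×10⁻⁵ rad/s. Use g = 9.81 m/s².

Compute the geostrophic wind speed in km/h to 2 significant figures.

Coriolis parameter at 23°S:
f = 2Ω sin φ = 2 × 7.29×10⁻⁵ × sin 23° = 5.70×10⁻⁵ s⁻¹
Height gradient: |∂Z/∂n| = 60 m / 890000 m = 6.74×10⁻⁵
On a pressure surface, geostrophic balance gives V_g = (g/f)|∂Z/∂n|:
V_g = 9.81 × 6.74×10⁻⁵ / 5.70×10⁻⁵ = 11.6 m/s
Converting: 11.6 m/s × 3.6 = 42 km/h

42 km/h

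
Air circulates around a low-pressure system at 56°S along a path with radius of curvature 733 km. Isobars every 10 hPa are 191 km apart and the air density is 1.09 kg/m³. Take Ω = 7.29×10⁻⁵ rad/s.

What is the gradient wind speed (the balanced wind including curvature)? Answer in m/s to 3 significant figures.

29.7 m/s

Coriolis parameter at 56°S:
f = 2Ω sin φ = 2 × 7.29×10⁻⁵ × sin 56° = 1.21×10⁻⁴ s⁻¹
Pressure gradient: |∂P/∂n| = 1000 Pa / 191000 m = 5.24×10⁻³ Pa/m
Geostrophic speed: V_g = |∂P/∂n|/(fρ) = 5.24×10⁻³/(1.21×10⁻⁴ × 1.09) = 39.7 m/s
Around a low, centrifugal force acts outward with Coriolis, so pressure-gradient force balances both:
(1/ρ)|∂P/∂n| = fV + V²/R  →  V² + fR·V − fR·V_g = 0
With fR = 1.21×10⁻⁴ × 733×10³ m = 88.6 m/s:
V = [−fR + √((fR)² + 4 fR V_g)]/2 = [−88.6 + √(88.6² + 4×88.6×39.7)]/2 = 29.7 m/s
Subgeostrophic (V < V_g = 39.7 m/s), as expected around a low.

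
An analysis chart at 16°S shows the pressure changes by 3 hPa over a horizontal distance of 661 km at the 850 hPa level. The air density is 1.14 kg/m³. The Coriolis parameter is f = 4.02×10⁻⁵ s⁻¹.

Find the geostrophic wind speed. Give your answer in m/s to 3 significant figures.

9.90 m/s

Pressure gradient: |∂P/∂n| = 300 Pa / 661000 m = 4.54×10⁻⁴ Pa/m
Geostrophic balance (pressure-gradient force = Coriolis force):
V_g = (1/(fρ)) |∂P/∂n| = 4.54×10⁻⁴ / (4.02×10⁻⁵ × 1.14) = 9.90 m/s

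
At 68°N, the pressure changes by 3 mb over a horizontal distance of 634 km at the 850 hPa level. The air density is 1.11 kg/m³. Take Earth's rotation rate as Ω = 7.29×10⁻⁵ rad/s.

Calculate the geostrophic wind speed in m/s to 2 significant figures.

Coriolis parameter at 68°N:
f = 2Ω sin φ = 2 × 7.29×10⁻⁵ × sin 68° = 1.35×10⁻⁴ s⁻¹
Pressure gradient: |∂P/∂n| = 300 Pa / 634000 m = 4.73×10⁻⁴ Pa/m
Geostrophic balance (pressure-gradient force = Coriolis force):
V_g = (1/(fρ)) |∂P/∂n| = 4.73×10⁻⁴ / (1.35×10⁻⁴ × 1.11) = 3.15 m/s

3.2 m/s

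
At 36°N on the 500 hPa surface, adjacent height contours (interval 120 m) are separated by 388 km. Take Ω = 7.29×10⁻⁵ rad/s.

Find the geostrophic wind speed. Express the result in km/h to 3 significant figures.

Coriolis parameter at 36°N:
f = 2Ω sin φ = 2 × 7.29×10⁻⁵ × sin 36° = 8.57×10⁻⁵ s⁻¹
Height gradient: |∂Z/∂n| = 120 m / 388000 m = 3.09×10⁻⁴
On a pressure surface, geostrophic balance gives V_g = (g/f)|∂Z/∂n|:
V_g = 9.81 × 3.09×10⁻⁴ / 8.57×10⁻⁵ = 35.4 m/s
Converting: 35.4 m/s × 3.6 = 127 km/h

127 km/h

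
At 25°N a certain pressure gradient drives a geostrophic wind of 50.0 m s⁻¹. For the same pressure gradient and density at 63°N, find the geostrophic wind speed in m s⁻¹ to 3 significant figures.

23.7 m s⁻¹

With the same pressure gradient and density, V_g ∝ 1/f ∝ 1/sin φ.
V₂ = V₁ · sin φ₁ / sin φ₂ = 50.0 × sin 25° / sin 63°
V₂ = 50.0 × 0.4226/0.8910 = 23.7 m s⁻¹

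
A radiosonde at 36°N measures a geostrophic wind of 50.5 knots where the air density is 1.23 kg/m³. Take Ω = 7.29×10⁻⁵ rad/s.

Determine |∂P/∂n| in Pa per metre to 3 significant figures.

2.74×10⁻³ Pa/m

Coriolis parameter at 36°N:
f = 2Ω sin φ = 2 × 7.29×10⁻⁵ × sin 36° = 8.57×10⁻⁵ s⁻¹
Wind speed in SI: 50.5 knots = 26.0 m/s
Geostrophic balance rearranged: |∂P/∂n| = f ρ V_g
|∂P/∂n| = 8.57×10⁻⁵ × 1.23 × 26.0 = 2.74×10⁻³ Pa/m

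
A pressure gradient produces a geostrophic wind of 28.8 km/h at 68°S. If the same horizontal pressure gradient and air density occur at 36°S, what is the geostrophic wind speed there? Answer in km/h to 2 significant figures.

With the same pressure gradient and density, V_g ∝ 1/f ∝ 1/sin φ.
V₂ = V₁ · sin φ₁ / sin φ₂ = 28.8 × sin 68° / sin 36°
V₂ = 28.8 × 0.9272/0.5878 = 45 km/h

45 km/h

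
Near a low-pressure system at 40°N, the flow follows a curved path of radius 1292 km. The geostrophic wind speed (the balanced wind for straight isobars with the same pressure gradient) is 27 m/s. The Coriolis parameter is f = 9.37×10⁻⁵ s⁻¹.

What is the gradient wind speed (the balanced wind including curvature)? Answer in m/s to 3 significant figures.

22.7 m/s

Around a low, centrifugal force acts outward with Coriolis, so pressure-gradient force balances both:
(1/ρ)|∂P/∂n| = fV + V²/R  →  V² + fR·V − fR·V_g = 0
With fR = 9.37×10⁻⁵ × 1292×10³ m = 121 m/s:
V = [−fR + √((fR)² + 4 fR V_g)]/2 = [−121 + √(121² + 4×121×27)]/2 = 22.7 m/s
Subgeostrophic (V < V_g = 27 m/s), as expected around a low.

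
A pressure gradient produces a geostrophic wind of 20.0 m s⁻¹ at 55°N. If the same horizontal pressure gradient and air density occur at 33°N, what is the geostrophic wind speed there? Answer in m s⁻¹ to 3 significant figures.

With the same pressure gradient and density, V_g ∝ 1/f ∝ 1/sin φ.
V₂ = V₁ · sin φ₁ / sin φ₂ = 20.0 × sin 55° / sin 33°
V₂ = 20.0 × 0.8192/0.5446 = 30.1 m s⁻¹

30.1 m s⁻¹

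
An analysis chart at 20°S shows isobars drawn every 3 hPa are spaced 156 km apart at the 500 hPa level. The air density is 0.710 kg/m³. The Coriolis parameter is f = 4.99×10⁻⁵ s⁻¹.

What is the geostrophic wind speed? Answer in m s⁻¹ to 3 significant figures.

Pressure gradient: |∂P/∂n| = 300 Pa / 156000 m = 1.92×10⁻³ Pa/m
Geostrophic balance (pressure-gradient force = Coriolis force):
V_g = (1/(fρ)) |∂P/∂n| = 1.92×10⁻³ / (4.99×10⁻⁵ × 0.710) = 54.3 m/s

54.3 m s⁻¹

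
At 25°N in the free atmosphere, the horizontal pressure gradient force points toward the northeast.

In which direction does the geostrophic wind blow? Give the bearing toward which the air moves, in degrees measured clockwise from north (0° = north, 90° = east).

135°

The pressure-gradient force points toward the northeast (bearing 045°).
Geostrophic balance: in the Northern Hemisphere the Coriolis force deflects motion to the right, so the geostrophic wind blows 90° to the right of the pressure-gradient force (low pressure on the left).
Rotating 045° by 90° clockwise gives 135° — the wind blows toward the southeast.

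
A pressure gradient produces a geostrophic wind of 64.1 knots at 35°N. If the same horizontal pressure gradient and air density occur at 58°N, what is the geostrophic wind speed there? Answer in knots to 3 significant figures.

With the same pressure gradient and density, V_g ∝ 1/f ∝ 1/sin φ.
V₂ = V₁ · sin φ₁ / sin φ₂ = 64.1 × sin 35° / sin 58°
V₂ = 64.1 × 0.5736/0.8480 = 43.4 knots

43.4 knots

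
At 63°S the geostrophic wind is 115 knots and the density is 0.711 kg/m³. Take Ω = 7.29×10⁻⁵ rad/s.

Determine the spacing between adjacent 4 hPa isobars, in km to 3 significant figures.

73.2 km

Coriolis parameter at 63°S:
f = 2Ω sin φ = 2 × 7.29×10⁻⁵ × sin 63° = 1.30×10⁻⁴ s⁻¹
Wind speed in SI: 115 knots = 59.2 m/s
Geostrophic balance rearranged: |∂P/∂n| = f ρ V_g
|∂P/∂n| = 1.30×10⁻⁴ × 0.711 × 59.2 = 5.46×10⁻³ Pa/m
Isobar spacing: Δn = ΔP/|∂P/∂n| = 400 Pa / 5.46×10⁻³ Pa/m = 73201 m ≈ 73.2 km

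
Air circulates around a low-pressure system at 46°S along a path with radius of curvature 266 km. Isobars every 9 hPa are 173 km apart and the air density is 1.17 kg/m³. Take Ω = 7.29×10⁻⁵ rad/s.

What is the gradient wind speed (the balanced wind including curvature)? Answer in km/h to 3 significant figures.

Coriolis parameter at 46°S:
f = 2Ω sin φ = 2 × 7.29×10⁻⁵ × sin 46° = 1.05×10⁻⁴ s⁻¹
Pressure gradient: |∂P/∂n| = 900 Pa / 173000 m = 5.20×10⁻³ Pa/m
Geostrophic speed: V_g = |∂P/∂n|/(fρ) = 5.20×10⁻³/(1.05×10⁻⁴ × 1.17) = 42.4 m/s
Around a low, centrifugal force acts outward with Coriolis, so pressure-gradient force balances both:
(1/ρ)|∂P/∂n| = fV + V²/R  →  V² + fR·V − fR·V_g = 0
With fR = 1.05×10⁻⁴ × 266×10³ m = 27.9 m/s:
V = [−fR + √((fR)² + 4 fR V_g)]/2 = [−27.9 + √(27.9² + 4×27.9×42.4)]/2 = 23.2 m/s
Subgeostrophic (V < V_g = 42.4 m/s), as expected around a low.
Converting: 23.2 m/s × 3.6 = 83.4 km/h

83.4 km/h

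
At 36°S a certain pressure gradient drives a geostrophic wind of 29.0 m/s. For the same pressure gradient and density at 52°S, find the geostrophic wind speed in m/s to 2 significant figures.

With the same pressure gradient and density, V_g ∝ 1/f ∝ 1/sin φ.
V₂ = V₁ · sin φ₁ / sin φ₂ = 29.0 × sin 36° / sin 52°
V₂ = 29.0 × 0.5878/0.7880 = 22 m/s

22 m/s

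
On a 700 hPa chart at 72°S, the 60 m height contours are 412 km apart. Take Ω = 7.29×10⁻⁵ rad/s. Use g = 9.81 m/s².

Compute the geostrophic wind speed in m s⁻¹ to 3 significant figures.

Coriolis parameter at 72°S:
f = 2Ω sin φ = 2 × 7.29×10⁻⁵ × sin 72° = 1.39×10⁻⁴ s⁻¹
Height gradient: |∂Z/∂n| = 60 m / 412000 m = 1.46×10⁻⁴
On a pressure surface, geostrophic balance gives V_g = (g/f)|∂Z/∂n|:
V_g = 9.81 × 1.46×10⁻⁴ / 1.39×10⁻⁴ = 10.3 m/s

10.3 m s⁻¹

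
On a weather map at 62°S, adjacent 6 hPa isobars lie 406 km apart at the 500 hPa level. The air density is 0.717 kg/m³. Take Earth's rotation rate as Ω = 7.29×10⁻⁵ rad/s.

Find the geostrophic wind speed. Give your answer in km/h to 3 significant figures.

57.6 km/h

Coriolis parameter at 62°S:
f = 2Ω sin φ = 2 × 7.29×10⁻⁵ × sin 62° = 1.29×10⁻⁴ s⁻¹
Pressure gradient: |∂P/∂n| = 600 Pa / 406000 m = 1.48×10⁻³ Pa/m
Geostrophic balance (pressure-gradient force = Coriolis force):
V_g = (1/(fρ)) |∂P/∂n| = 1.48×10⁻³ / (1.29×10⁻⁴ × 0.717) = 16.0 m/s
Converting: 16.0 m/s × 3.6 = 57.6 km/h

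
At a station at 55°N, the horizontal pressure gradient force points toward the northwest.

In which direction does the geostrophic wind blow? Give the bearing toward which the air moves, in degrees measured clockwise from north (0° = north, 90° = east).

The pressure-gradient force points toward the northwest (bearing 315°).
Geostrophic balance: in the Northern Hemisphere the Coriolis force deflects motion to the right, so the geostrophic wind blows 90° to the right of the pressure-gradient force (low pressure on the left).
Rotating 315° by 90° clockwise gives 045° — the wind blows toward the northeast.

045°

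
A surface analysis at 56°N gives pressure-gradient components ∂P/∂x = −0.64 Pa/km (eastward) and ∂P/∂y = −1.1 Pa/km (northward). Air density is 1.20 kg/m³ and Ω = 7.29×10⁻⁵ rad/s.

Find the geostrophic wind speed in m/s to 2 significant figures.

Coriolis parameter at 56°N:
f = 2Ω sin φ = 2 × 7.29×10⁻⁵ × sin 56° = 1.21×10⁻⁴ s⁻¹
Component geostrophic relations (x east, y north):
u_g = −(1/(fρ)) ∂P/∂y,  v_g = (1/(fρ)) ∂P/∂x
u_g = −(−1.1×10⁻³)/(1.21×10⁻⁴ × 1.20) = 7.58 m/s;  v_g = (−0.64×10⁻³)/(1.21×10⁻⁴ × 1.20) = −4.41 m/s
|V_g| = √(u_g² + v_g²) = 8.77 m/s

8.8 m/s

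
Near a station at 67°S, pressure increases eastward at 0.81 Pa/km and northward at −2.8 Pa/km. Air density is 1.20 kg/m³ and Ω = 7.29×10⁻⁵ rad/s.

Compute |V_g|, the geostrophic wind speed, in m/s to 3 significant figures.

18.1 m/s

Coriolis parameter at 67°S:
f = 2Ω sin φ = 2 × 7.29×10⁻⁵ × sin 67° = 1.34×10⁻⁴ s⁻¹
In the Southern Hemisphere f is negative: f = −1.34×10⁻⁴ s⁻¹.
Component geostrophic relations (x east, y north):
u_g = −(1/(fρ)) ∂P/∂y,  v_g = (1/(fρ)) ∂P/∂x
u_g = −(−2.8×10⁻³)/(−1.34×10⁻⁴ × 1.20) = −17.4 m/s;  v_g = (0.81×10⁻³)/(−1.34×10⁻⁴ × 1.20) = −5.03 m/s
|V_g| = √(u_g² + v_g²) = 18.1 m/s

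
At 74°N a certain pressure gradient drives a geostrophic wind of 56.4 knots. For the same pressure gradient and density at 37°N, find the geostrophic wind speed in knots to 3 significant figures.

90.1 knots

With the same pressure gradient and density, V_g ∝ 1/f ∝ 1/sin φ.
V₂ = V₁ · sin φ₁ / sin φ₂ = 56.4 × sin 74° / sin 37°
V₂ = 56.4 × 0.9613/0.6018 = 90.1 knots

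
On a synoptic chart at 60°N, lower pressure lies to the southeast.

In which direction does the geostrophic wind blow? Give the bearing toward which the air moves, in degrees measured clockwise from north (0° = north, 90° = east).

The pressure-gradient force points toward the southeast (bearing 135°).
Geostrophic balance: in the Northern Hemisphere the Coriolis force deflects motion to the right, so the geostrophic wind blows 90° to the right of the pressure-gradient force (low pressure on the left).
Rotating 135° by 90° clockwise gives 225° — the wind blows toward the southwest.

225°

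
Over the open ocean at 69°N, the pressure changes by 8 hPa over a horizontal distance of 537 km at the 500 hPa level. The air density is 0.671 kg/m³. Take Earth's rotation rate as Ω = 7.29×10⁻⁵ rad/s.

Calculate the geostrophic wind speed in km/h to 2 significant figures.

59 km/h

Coriolis parameter at 69°N:
f = 2Ω sin φ = 2 × 7.29×10⁻⁵ × sin 69° = 1.36×10⁻⁴ s⁻¹
Pressure gradient: |∂P/∂n| = 800 Pa / 537000 m = 1.49×10⁻³ Pa/m
Geostrophic balance (pressure-gradient force = Coriolis force):
V_g = (1/(fρ)) |∂P/∂n| = 1.49×10⁻³ / (1.36×10⁻⁴ × 0.671) = 16.3 m/s
Converting: 16.3 m/s × 3.6 = 59 km/h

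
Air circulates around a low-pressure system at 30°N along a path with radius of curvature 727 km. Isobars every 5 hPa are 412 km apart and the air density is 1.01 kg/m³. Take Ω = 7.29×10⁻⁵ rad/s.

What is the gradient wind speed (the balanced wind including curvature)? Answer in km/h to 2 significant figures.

48 km/h

Coriolis parameter at 30°N:
f = 2Ω sin φ = 2 × 7.29×10⁻⁵ × sin 30° = 7.29×10⁻⁵ s⁻¹
Pressure gradient: |∂P/∂n| = 500 Pa / 412000 m = 1.21×10⁻³ Pa/m
Geostrophic speed: V_g = |∂P/∂n|/(fρ) = 1.21×10⁻³/(7.29×10⁻⁵ × 1.01) = 16.5 m/s
Around a low, centrifugal force acts outward with Coriolis, so pressure-gradient force balances both:
(1/ρ)|∂P/∂n| = fV + V²/R  →  V² + fR·V − fR·V_g = 0
With fR = 7.29×10⁻⁵ × 727×10³ m = 53.0 m/s:
V = [−fR + √((fR)² + 4 fR V_g)]/2 = [−53.0 + √(53.0² + 4×53.0×16.5)]/2 = 13.2 m/s
Subgeostrophic (V < V_g = 16.5 m/s), as expected around a low.
Converting: 13.2 m/s × 3.6 = 48 km/h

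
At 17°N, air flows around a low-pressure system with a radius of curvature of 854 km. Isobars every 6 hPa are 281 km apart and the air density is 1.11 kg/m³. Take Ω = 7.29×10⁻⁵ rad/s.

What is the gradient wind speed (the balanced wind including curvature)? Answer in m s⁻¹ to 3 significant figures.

26.2 m s⁻¹

Coriolis parameter at 17°N:
f = 2Ω sin φ = 2 × 7.29×10⁻⁵ × sin 17° = 4.26×10⁻⁵ s⁻¹
Pressure gradient: |∂P/∂n| = 600 Pa / 281000 m = 2.14×10⁻³ Pa/m
Geostrophic speed: V_g = |∂P/∂n|/(fρ) = 2.14×10⁻³/(4.26×10⁻⁵ × 1.11) = 45.1 m/s
Around a low, centrifugal force acts outward with Coriolis, so pressure-gradient force balances both:
(1/ρ)|∂P/∂n| = fV + V²/R  →  V² + fR·V − fR·V_g = 0
With fR = 4.26×10⁻⁵ × 854×10³ m = 36.4 m/s:
V = [−fR + √((fR)² + 4 fR V_g)]/2 = [−36.4 + √(36.4² + 4×36.4×45.1)]/2 = 26.2 m/s
Subgeostrophic (V < V_g = 45.1 m/s), as expected around a low.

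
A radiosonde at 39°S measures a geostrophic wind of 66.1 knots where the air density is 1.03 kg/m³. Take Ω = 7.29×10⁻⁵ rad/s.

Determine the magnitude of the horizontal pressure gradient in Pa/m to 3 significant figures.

Coriolis parameter at 39°S:
f = 2Ω sin φ = 2 × 7.29×10⁻⁵ × sin 39° = 9.18×10⁻⁵ s⁻¹
Wind speed in SI: 66.1 knots = 34.0 m/s
Geostrophic balance rearranged: |∂P/∂n| = f ρ V_g
|∂P/∂n| = 9.18×10⁻⁵ × 1.03 × 34.0 = 3.21×10⁻³ Pa/m

3.21×10⁻³ Pa/m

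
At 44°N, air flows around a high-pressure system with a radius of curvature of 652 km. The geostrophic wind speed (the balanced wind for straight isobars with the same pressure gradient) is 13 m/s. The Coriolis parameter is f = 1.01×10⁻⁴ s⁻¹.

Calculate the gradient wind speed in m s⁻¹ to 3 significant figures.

Around a high, pressure-gradient force acts outward with centrifugal, so Coriolis balances both:
fV = (1/ρ)|∂P/∂n| + V²/R  →  V² − fR·V + fR·V_g = 0
With fR = 1.01×10⁻⁴ × 652×10³ m = 65.9 m/s:
V = [fR − √((fR)² − 4 fR V_g)]/2 = [65.9 − √(65.9² − 4×65.9×13)]/2 = 17.8 m/s
Supergeostrophic (V > V_g = 13 m/s), as expected around a high.

17.8 m s⁻¹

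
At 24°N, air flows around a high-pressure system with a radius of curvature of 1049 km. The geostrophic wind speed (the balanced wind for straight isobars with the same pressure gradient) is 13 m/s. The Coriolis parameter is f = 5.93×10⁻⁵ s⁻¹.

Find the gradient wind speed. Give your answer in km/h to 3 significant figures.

Around a high, pressure-gradient force acts outward with centrifugal, so Coriolis balances both:
fV = (1/ρ)|∂P/∂n| + V²/R  →  V² − fR·V + fR·V_g = 0
With fR = 5.93×10⁻⁵ × 1049×10³ m = 62.2 m/s:
V = [fR − √((fR)² − 4 fR V_g)]/2 = [62.2 − √(62.2² − 4×62.2×13)]/2 = 18.5 m/s
Supergeostrophic (V > V_g = 13 m/s), as expected around a high.
Converting: 18.5 m/s × 3.6 = 66.6 km/h

66.6 km/h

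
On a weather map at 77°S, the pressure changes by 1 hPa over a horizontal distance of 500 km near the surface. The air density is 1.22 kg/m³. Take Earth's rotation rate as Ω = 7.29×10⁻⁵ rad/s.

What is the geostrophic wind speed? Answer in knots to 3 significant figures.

Coriolis parameter at 77°S:
f = 2Ω sin φ = 2 × 7.29×10⁻⁵ × sin 77° = 1.42×10⁻⁴ s⁻¹
Pressure gradient: |∂P/∂n| = 100 Pa / 500000 m = 2.00×10⁻⁴ Pa/m
Geostrophic balance (pressure-gradient force = Coriolis force):
V_g = (1/(fρ)) |∂P/∂n| = 2.00×10⁻⁴ / (1.42×10⁻⁴ × 1.22) = 1.15 m/s
Converting: 1.15 m/s × 1.944 = 2.24 knots

2.24 knots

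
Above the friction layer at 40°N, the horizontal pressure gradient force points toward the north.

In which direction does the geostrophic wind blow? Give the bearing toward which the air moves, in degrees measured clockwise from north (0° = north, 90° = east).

The pressure-gradient force points toward the north (bearing 000°).
Geostrophic balance: in the Northern Hemisphere the Coriolis force deflects motion to the right, so the geostrophic wind blows 90° to the right of the pressure-gradient force (low pressure on the left).
Rotating 000° by 90° clockwise gives 090° — the wind blows toward the east.

090°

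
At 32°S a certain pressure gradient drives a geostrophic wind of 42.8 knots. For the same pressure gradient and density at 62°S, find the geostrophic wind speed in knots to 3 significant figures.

25.7 knots

With the same pressure gradient and density, V_g ∝ 1/f ∝ 1/sin φ.
V₂ = V₁ · sin φ₁ / sin φ₂ = 42.8 × sin 32° / sin 62°
V₂ = 42.8 × 0.5299/0.8829 = 25.7 knots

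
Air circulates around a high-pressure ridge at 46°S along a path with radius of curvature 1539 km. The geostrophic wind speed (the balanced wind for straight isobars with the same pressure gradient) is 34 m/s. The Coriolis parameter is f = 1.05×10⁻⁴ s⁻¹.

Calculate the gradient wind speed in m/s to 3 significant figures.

Around a high, pressure-gradient force acts outward with centrifugal, so Coriolis balances both:
fV = (1/ρ)|∂P/∂n| + V²/R  →  V² − fR·V + fR·V_g = 0
With fR = 1.05×10⁻⁴ × 1539×10³ m = 162 m/s:
V = [fR − √((fR)² − 4 fR V_g)]/2 = [162 − √(162² − 4×162×34)]/2 = 48.6 m/s
Supergeostrophic (V > V_g = 34 m/s), as expected around a high.

48.6 m/s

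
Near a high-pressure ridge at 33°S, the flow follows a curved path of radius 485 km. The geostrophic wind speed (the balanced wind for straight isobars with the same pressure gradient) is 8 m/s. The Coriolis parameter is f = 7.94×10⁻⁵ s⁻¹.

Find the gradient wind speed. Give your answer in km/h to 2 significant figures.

Around a high, pressure-gradient force acts outward with centrifugal, so Coriolis balances both:
fV = (1/ρ)|∂P/∂n| + V²/R  →  V² − fR·V + fR·V_g = 0
With fR = 7.94×10⁻⁵ × 485×10³ m = 38.5 m/s:
V = [fR − √((fR)² − 4 fR V_g)]/2 = [38.5 − √(38.5² − 4×38.5×8)]/2 = 11.3 m/s
Supergeostrophic (V > V_g = 8 m/s), as expected around a high.
Converting: 11.3 m/s × 3.6 = 41 km/h

41 km/h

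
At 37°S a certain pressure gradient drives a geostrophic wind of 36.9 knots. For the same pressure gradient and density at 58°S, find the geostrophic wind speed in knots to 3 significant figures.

26.2 knots

With the same pressure gradient and density, V_g ∝ 1/f ∝ 1/sin φ.
V₂ = V₁ · sin φ₁ / sin φ₂ = 36.9 × sin 37° / sin 58°
V₂ = 36.9 × 0.6018/0.8480 = 26.2 knots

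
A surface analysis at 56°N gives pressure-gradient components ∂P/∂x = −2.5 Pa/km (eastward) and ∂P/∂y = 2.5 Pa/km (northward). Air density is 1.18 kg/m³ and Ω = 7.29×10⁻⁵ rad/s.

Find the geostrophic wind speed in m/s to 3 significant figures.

24.8 m/s

Coriolis parameter at 56°N:
f = 2Ω sin φ = 2 × 7.29×10⁻⁵ × sin 56° = 1.21×10⁻⁴ s⁻¹
Component geostrophic relations (x east, y north):
u_g = −(1/(fρ)) ∂P/∂y,  v_g = (1/(fρ)) ∂P/∂x
u_g = −(2.5×10⁻³)/(1.21×10⁻⁴ × 1.18) = −17.5 m/s;  v_g = (−2.5×10⁻³)/(1.21×10⁻⁴ × 1.18) = −17.5 m/s
|V_g| = √(u_g² + v_g²) = 24.8 m/s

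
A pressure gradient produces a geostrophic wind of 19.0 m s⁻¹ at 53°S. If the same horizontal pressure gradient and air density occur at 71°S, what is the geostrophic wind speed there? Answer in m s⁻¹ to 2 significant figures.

With the same pressure gradient and density, V_g ∝ 1/f ∝ 1/sin φ.
V₂ = V₁ · sin φ₁ / sin φ₂ = 19.0 × sin 53° / sin 71°
V₂ = 19.0 × 0.7986/0.9455 = 16 m s⁻¹

16 m s⁻¹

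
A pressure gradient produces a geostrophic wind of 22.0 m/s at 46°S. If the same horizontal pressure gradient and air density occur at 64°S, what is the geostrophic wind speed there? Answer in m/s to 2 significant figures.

With the same pressure gradient and density, V_g ∝ 1/f ∝ 1/sin φ.
V₂ = V₁ · sin φ₁ / sin φ₂ = 22.0 × sin 46° / sin 64°
V₂ = 22.0 × 0.7193/0.8988 = 18 m/s

18 m/s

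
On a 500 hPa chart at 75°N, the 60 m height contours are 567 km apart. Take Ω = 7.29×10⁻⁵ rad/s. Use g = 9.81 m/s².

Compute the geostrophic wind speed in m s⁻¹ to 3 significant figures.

Coriolis parameter at 75°N:
f = 2Ω sin φ = 2 × 7.29×10⁻⁵ × sin 75° = 1.41×10⁻⁴ s⁻¹
Height gradient: |∂Z/∂n| = 60 m / 567000 m = 1.06×10⁻⁴
On a pressure surface, geostrophic balance gives V_g = (g/f)|∂Z/∂n|:
V_g = 9.81 × 1.06×10⁻⁴ / 1.41×10⁻⁴ = 7.37 m/s

7.37 m s⁻¹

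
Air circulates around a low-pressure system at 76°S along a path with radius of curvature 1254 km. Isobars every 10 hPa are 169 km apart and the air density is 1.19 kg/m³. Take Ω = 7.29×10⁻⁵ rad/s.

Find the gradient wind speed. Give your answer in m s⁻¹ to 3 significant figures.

30.1 m s⁻¹

Coriolis parameter at 76°S:
f = 2Ω sin φ = 2 × 7.29×10⁻⁵ × sin 76° = 1.41×10⁻⁴ s⁻¹
Pressure gradient: |∂P/∂n| = 1000 Pa / 169000 m = 5.92×10⁻³ Pa/m
Geostrophic speed: V_g = |∂P/∂n|/(fρ) = 5.92×10⁻³/(1.41×10⁻⁴ × 1.19) = 35.1 m/s
Around a low, centrifugal force acts outward with Coriolis, so pressure-gradient force balances both:
(1/ρ)|∂P/∂n| = fV + V²/R  →  V² + fR·V − fR·V_g = 0
With fR = 1.41×10⁻⁴ × 1254×10³ m = 177 m/s:
V = [−fR + √((fR)² + 4 fR V_g)]/2 = [−177 + √(177² + 4×177×35.1)]/2 = 30.1 m/s
Subgeostrophic (V < V_g = 35.1 m/s), as expected around a low.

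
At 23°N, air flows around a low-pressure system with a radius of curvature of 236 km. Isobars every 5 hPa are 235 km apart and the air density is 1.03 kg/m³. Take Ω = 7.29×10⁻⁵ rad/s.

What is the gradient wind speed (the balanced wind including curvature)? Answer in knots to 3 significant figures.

31.8 knots

Coriolis parameter at 23°N:
f = 2Ω sin φ = 2 × 7.29×10⁻⁵ × sin 23° = 5.70×10⁻⁵ s⁻¹
Pressure gradient: |∂P/∂n| = 500 Pa / 235000 m = 2.13×10⁻³ Pa/m
Geostrophic speed: V_g = |∂P/∂n|/(fρ) = 2.13×10⁻³/(5.70×10⁻⁵ × 1.03) = 36.3 m/s
Around a low, centrifugal force acts outward with Coriolis, so pressure-gradient force balances both:
(1/ρ)|∂P/∂n| = fV + V²/R  →  V² + fR·V − fR·V_g = 0
With fR = 5.70×10⁻⁵ × 236×10³ m = 13.4 m/s:
V = [−fR + √((fR)² + 4 fR V_g)]/2 = [−13.4 + √(13.4² + 4×13.4×36.3)]/2 = 16.4 m/s
Subgeostrophic (V < V_g = 36.3 m/s), as expected around a low.
Converting: 16.4 m/s × 1.944 = 31.8 knots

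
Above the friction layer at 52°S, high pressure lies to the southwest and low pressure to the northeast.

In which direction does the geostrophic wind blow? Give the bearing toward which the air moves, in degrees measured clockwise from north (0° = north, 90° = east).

The pressure-gradient force points toward the northeast (bearing 045°).
Geostrophic balance: in the Southern Hemisphere the Coriolis force deflects motion to the left, so the geostrophic wind blows 90° to the left of the pressure-gradient force (low pressure on the right).
Rotating 045° by 90° counterclockwise gives 315° — the wind blows toward the northwest.

315°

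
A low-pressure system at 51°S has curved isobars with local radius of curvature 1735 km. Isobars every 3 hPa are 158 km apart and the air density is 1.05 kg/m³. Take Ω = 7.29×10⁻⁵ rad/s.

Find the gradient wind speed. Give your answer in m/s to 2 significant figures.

15 m/s

Coriolis parameter at 51°S:
f = 2Ω sin φ = 2 × 7.29×10⁻⁵ × sin 51° = 1.13×10⁻⁴ s⁻¹
Pressure gradient: |∂P/∂n| = 300 Pa / 158000 m = 1.90×10⁻³ Pa/m
Geostrophic speed: V_g = |∂P/∂n|/(fρ) = 1.90×10⁻³/(1.13×10⁻⁴ × 1.05) = 16.0 m/s
Around a low, centrifugal force acts outward with Coriolis, so pressure-gradient force balances both:
(1/ρ)|∂P/∂n| = fV + V²/R  →  V² + fR·V − fR·V_g = 0
With fR = 1.13×10⁻⁴ × 1735×10³ m = 197 m/s:
V = [−fR + √((fR)² + 4 fR V_g)]/2 = [−197 + √(197² + 4×197×16)]/2 = 14.8 m/s
Subgeostrophic (V < V_g = 16 m/s), as expected around a low.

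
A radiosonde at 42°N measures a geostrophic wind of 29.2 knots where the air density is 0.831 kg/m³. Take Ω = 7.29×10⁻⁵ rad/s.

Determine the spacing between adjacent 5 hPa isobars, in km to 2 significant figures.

Coriolis parameter at 42°N:
f = 2Ω sin φ = 2 × 7.29×10⁻⁵ × sin 42° = 9.76×10⁻⁵ s⁻¹
Wind speed in SI: 29.2 knots = 15.0 m/s
Geostrophic balance rearranged: |∂P/∂n| = f ρ V_g
|∂P/∂n| = 9.76×10⁻⁵ × 0.831 × 15.0 = 1.22×10⁻³ Pa/m
Isobar spacing: Δn = ΔP/|∂P/∂n| = 500 Pa / 1.22×10⁻³ Pa/m = 410563 m ≈ 410 km

410 km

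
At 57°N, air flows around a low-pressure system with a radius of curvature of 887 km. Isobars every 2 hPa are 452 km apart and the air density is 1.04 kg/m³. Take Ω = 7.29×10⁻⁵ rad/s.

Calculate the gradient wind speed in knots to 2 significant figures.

6.6 knots

Coriolis parameter at 57°N:
f = 2Ω sin φ = 2 × 7.29×10⁻⁵ × sin 57° = 1.22×10⁻⁴ s⁻¹
Pressure gradient: |∂P/∂n| = 200 Pa / 452000 m = 4.42×10⁻⁴ Pa/m
Geostrophic speed: V_g = |∂P/∂n|/(fρ) = 4.42×10⁻⁴/(1.22×10⁻⁴ × 1.04) = 3.48 m/s
Around a low, centrifugal force acts outward with Coriolis, so pressure-gradient force balances both:
(1/ρ)|∂P/∂n| = fV + V²/R  →  V² + fR·V − fR·V_g = 0
With fR = 1.22×10⁻⁴ × 887×10³ m = 108 m/s:
V = [−fR + √((fR)² + 4 fR V_g)]/2 = [−108 + √(108² + 4×108×3.48)]/2 = 3.37 m/s
Subgeostrophic (V < V_g = 3.48 m/s), as expected around a low.
Converting: 3.37 m/s × 1.944 = 6.6 knots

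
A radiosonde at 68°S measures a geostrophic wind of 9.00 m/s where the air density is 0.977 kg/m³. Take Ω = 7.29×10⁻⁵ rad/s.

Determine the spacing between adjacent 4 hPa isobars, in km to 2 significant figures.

340 km

Coriolis parameter at 68°S:
f = 2Ω sin φ = 2 × 7.29×10⁻⁵ × sin 68° = 1.35×10⁻⁴ s⁻¹
Geostrophic balance rearranged: |∂P/∂n| = f ρ V_g
|∂P/∂n| = 1.35×10⁻⁴ × 0.977 × 9.00 = 1.19×10⁻³ Pa/m
Isobar spacing: Δn = ΔP/|∂P/∂n| = 400 Pa / 1.19×10⁻³ Pa/m = 336511 m ≈ 340 km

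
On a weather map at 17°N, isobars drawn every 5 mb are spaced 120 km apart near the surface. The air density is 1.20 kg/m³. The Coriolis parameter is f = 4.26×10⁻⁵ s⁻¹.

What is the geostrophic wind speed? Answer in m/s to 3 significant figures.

81.5 m/s

Pressure gradient: |∂P/∂n| = 500 Pa / 120000 m = 4.17×10⁻³ Pa/m
Geostrophic balance (pressure-gradient force = Coriolis force):
V_g = (1/(fρ)) |∂P/∂n| = 4.17×10⁻³ / (4.26×10⁻⁵ × 1.20) = 81.5 m/s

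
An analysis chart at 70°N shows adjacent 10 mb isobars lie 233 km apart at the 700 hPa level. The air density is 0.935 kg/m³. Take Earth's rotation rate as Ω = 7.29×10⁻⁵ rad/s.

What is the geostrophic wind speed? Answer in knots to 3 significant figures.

Coriolis parameter at 70°N:
f = 2Ω sin φ = 2 × 7.29×10⁻⁵ × sin 70° = 1.37×10⁻⁴ s⁻¹
Pressure gradient: |∂P/∂n| = 1000 Pa / 233000 m = 4.29×10⁻³ Pa/m
Geostrophic balance (pressure-gradient force = Coriolis force):
V_g = (1/(fρ)) |∂P/∂n| = 4.29×10⁻³ / (1.37×10⁻⁴ × 0.935) = 33.5 m/s
Converting: 33.5 m/s × 1.944 = 65.1 knots

65.1 knots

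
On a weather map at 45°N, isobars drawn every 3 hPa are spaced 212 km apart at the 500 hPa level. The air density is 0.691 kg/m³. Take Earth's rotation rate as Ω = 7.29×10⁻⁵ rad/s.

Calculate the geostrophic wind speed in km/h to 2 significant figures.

Coriolis parameter at 45°N:
f = 2Ω sin φ = 2 × 7.29×10⁻⁵ × sin 45° = 1.03×10⁻⁴ s⁻¹
Pressure gradient: |∂P/∂n| = 300 Pa / 212000 m = 1.42×10⁻³ Pa/m
Geostrophic balance (pressure-gradient force = Coriolis force):
V_g = (1/(fρ)) |∂P/∂n| = 1.42×10⁻³ / (1.03×10⁻⁴ × 0.691) = 19.9 m/s
Converting: 19.9 m/s × 3.6 = 72 km/h

72 km/h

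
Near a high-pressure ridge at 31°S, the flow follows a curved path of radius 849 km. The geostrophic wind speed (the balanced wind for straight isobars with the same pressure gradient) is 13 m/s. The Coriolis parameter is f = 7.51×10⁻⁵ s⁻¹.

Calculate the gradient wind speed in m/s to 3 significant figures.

18.2 m/s

Around a high, pressure-gradient force acts outward with centrifugal, so Coriolis balances both:
fV = (1/ρ)|∂P/∂n| + V²/R  →  V² − fR·V + fR·V_g = 0
With fR = 7.51×10⁻⁵ × 849×10³ m = 63.8 m/s:
V = [fR − √((fR)² − 4 fR V_g)]/2 = [63.8 − √(63.8² − 4×63.8×13)]/2 = 18.2 m/s
Supergeostrophic (V > V_g = 13 m/s), as expected around a high.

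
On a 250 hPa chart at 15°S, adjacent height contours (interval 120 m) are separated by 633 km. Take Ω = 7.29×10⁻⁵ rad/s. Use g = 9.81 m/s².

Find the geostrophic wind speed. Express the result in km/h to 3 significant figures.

Coriolis parameter at 15°S:
f = 2Ω sin φ = 2 × 7.29×10⁻⁵ × sin 15° = 3.77×10⁻⁵ s⁻¹
Height gradient: |∂Z/∂n| = 120 m / 633000 m = 1.90×10⁻⁴
On a pressure surface, geostrophic balance gives V_g = (g/f)|∂Z/∂n|:
V_g = 9.81 × 1.90×10⁻⁴ / 3.77×10⁻⁵ = 49.3 m/s
Converting: 49.3 m/s × 3.6 = 177 km/h

177 km/h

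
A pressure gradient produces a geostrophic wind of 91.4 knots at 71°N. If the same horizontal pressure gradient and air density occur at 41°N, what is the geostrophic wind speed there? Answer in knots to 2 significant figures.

With the same pressure gradient and density, V_g ∝ 1/f ∝ 1/sin φ.
V₂ = V₁ · sin φ₁ / sin φ₂ = 91.4 × sin 71° / sin 41°
V₂ = 91.4 × 0.9455/0.6561 = 130 knots

130 knots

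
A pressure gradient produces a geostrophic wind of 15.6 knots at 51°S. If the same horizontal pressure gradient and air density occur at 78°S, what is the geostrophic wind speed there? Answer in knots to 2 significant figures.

With the same pressure gradient and density, V_g ∝ 1/f ∝ 1/sin φ.
V₂ = V₁ · sin φ₁ / sin φ₂ = 15.6 × sin 51° / sin 78°
V₂ = 15.6 × 0.7771/0.9781 = 12 knots

12 knots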